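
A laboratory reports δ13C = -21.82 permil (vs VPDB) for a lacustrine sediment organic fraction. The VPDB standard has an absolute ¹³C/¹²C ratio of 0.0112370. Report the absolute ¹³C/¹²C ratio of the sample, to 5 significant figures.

R_sample = R_standard × (δ13C/1000 + 1)
R_sample = 0.0112370 × (-21.82/1000 + 1) = 0.0112370 × 0.978180
R_sample = 0.0109918

0.010992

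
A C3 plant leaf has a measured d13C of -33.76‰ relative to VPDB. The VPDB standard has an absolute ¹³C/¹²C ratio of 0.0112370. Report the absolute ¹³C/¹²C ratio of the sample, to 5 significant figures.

R_sample = R_standard × (d13C/1000 + 1)
R_sample = 0.0112370 × (-33.76/1000 + 1) = 0.0112370 × 0.966240
R_sample = 0.0108576

0.010858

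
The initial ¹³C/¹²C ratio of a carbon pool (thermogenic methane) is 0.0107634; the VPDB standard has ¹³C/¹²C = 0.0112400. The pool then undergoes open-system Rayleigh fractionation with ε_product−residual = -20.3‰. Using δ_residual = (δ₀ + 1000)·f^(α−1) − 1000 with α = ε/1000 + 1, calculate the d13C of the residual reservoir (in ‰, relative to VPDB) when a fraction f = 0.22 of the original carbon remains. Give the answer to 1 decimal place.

-12.5‰

δ₀ = (0.0107634/0.0112400 − 1)×1000 = (0.957598 − 1)×1000 = -42.402‰
α − 1 = ε/1000 = -0.0203
f^(α−1) = 0.22^(-0.0203) = 1.031214
δ_res = (-42.402 + 1000) × 1.031214 − 1000 = 987.488 − 1000 = -12.51‰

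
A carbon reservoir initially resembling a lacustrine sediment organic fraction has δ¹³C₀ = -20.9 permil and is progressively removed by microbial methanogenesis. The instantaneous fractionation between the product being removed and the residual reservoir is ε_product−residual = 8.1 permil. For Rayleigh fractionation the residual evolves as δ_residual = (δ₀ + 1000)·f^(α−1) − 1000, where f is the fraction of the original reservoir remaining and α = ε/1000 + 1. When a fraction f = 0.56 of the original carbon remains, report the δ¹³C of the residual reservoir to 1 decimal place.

-25.5 permil

Rayleigh residual: δ_res = (δ₀ + 1000)·f^(α−1) − 1000
α = ε/1000 + 1 = 1.00810, so α − 1 = 0.00810
f^(α−1) = 0.56^(0.00810) = 0.995314
δ_res = (-20.9 + 1000) × 0.995314 − 1000 = 974.512 − 1000 = -25.49 permil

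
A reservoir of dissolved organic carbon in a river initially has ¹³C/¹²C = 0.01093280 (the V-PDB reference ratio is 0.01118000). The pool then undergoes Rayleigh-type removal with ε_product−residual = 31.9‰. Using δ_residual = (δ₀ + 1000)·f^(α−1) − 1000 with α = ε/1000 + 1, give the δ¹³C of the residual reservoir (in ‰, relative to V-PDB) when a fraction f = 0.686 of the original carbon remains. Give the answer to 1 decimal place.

-33.8‰

δ₀ = (0.01093280/0.01118000 − 1)×1000 = (0.977889 − 1)×1000 = -22.111‰
α − 1 = ε/1000 = 0.0319
f^(α−1) = 0.686^(0.0319) = 0.988050
δ_res = (-22.111 + 1000) × 0.988050 − 1000 = 966.203 − 1000 = -33.80‰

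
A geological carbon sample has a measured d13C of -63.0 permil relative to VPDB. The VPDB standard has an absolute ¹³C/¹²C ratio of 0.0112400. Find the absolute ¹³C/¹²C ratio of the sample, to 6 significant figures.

0.0105319

R_sample = R_standard × (d13C/1000 + 1)
R_sample = 0.0112400 × (-63.0/1000 + 1) = 0.0112400 × 0.937000
R_sample = 0.0105319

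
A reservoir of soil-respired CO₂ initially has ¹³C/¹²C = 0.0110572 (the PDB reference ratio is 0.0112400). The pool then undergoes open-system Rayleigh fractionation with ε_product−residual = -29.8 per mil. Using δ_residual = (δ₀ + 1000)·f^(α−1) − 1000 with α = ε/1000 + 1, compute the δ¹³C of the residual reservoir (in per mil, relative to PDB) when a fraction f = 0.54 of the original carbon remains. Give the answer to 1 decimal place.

2.0 per mil

δ₀ = (0.0110572/0.0112400 − 1)×1000 = (0.983737 − 1)×1000 = -16.263 per mil
α − 1 = ε/1000 = -0.0298
f^(α−1) = 0.54^(-0.0298) = 1.018532
δ_res = (-16.263 + 1000) × 1.018532 − 1000 = 1001.967 − 1000 = 1.97 per mil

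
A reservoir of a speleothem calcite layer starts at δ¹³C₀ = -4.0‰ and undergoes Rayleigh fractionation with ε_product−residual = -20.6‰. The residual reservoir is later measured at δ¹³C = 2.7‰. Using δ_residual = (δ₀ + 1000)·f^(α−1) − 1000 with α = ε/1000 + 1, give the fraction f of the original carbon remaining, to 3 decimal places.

0.722

α − 1 = ε/1000 = -0.0206
(δ_res + 1000)/(δ₀ + 1000) = (2.7 + 1000)/(-4.0 + 1000) = 1002.7/996.0 = 1.006727
f = 1.006727^(1/-0.0206) = exp(ln(1.006727)/-0.0206) = exp(0.00670/-0.0206)
f = exp(-0.3255) = 0.7222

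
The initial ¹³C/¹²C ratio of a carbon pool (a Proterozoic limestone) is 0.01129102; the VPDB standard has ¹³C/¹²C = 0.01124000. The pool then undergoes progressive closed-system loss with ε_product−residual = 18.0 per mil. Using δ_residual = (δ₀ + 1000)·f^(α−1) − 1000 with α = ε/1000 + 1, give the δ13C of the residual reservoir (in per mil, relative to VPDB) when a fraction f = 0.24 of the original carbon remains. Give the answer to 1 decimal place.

-20.9 per mil

δ₀ = (0.01129102/0.01124000 − 1)×1000 = (1.004539 − 1)×1000 = 4.539 per mil
α − 1 = ε/1000 = 0.0180
f^(α−1) = 0.24^(0.0180) = 0.974639
δ_res = (4.539 + 1000) × 0.974639 − 1000 = 979.063 − 1000 = -20.94 per mil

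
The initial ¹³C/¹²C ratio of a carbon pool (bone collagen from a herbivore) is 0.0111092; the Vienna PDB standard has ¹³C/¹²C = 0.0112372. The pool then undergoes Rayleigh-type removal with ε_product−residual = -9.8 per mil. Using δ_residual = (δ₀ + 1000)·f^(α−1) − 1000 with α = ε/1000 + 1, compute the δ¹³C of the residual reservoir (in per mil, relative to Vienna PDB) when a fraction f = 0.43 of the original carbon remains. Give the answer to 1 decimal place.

δ₀ = (0.0111092/0.0112372 − 1)×1000 = (0.988609 − 1)×1000 = -11.391 per mil
α − 1 = ε/1000 = -0.0098
f^(α−1) = 0.43^(-0.0098) = 1.008305
δ_res = (-11.391 + 1000) × 1.008305 − 1000 = 996.820 − 1000 = -3.18 per mil

-3.2 per mil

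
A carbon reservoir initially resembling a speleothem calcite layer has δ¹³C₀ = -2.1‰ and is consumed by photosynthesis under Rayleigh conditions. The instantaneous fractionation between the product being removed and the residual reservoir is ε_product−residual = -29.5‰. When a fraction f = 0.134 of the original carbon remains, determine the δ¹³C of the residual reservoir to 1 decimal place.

Rayleigh residual: δ_res = (δ₀ + 1000)·f^(α−1) − 1000
α = ε/1000 + 1 = 0.97050, so α − 1 = -0.02950
f^(α−1) = 0.134^(-0.02950) = 1.061086
δ_res = (-2.1 + 1000) × 1.061086 − 1000 = 1058.857 − 1000 = 58.86‰

58.9‰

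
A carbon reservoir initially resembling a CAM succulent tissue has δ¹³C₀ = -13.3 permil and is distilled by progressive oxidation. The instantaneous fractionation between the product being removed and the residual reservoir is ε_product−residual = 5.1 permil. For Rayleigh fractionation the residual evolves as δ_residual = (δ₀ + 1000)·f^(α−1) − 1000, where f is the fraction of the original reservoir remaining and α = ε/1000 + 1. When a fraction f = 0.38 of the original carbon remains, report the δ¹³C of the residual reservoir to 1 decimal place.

-18.2 permil

Rayleigh residual: δ_res = (δ₀ + 1000)·f^(α−1) − 1000
α = ε/1000 + 1 = 1.00510, so α − 1 = 0.00510
f^(α−1) = 0.38^(0.00510) = 0.995077
δ_res = (-13.3 + 1000) × 0.995077 − 1000 = 981.843 − 1000 = -18.16 permil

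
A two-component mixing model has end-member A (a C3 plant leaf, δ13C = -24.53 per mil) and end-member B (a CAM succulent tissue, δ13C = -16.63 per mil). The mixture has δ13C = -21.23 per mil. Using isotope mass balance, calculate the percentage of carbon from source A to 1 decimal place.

58.2%

δ_mix = f_A·δ_A + (1 − f_A)·δ_B  ⇒  f_A = (δ_mix − δ_B)/(δ_A − δ_B)
f_A = (-21.23 − (-16.63)) / (-24.53 − (-16.63))
f_A = -4.60 / -7.90 = 0.5823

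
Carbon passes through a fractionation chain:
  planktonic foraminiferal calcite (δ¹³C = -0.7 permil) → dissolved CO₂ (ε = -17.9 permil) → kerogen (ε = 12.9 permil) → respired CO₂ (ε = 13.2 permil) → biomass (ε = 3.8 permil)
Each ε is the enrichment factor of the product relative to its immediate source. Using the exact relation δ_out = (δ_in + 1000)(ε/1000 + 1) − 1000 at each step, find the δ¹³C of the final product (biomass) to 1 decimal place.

step 1: δ = (-0.70 + 1000)·(-17.9/1000 + 1) − 1000 = -18.59 permil
step 2: δ = (-18.59 + 1000)·(12.9/1000 + 1) − 1000 = -5.93 permil
step 3: δ = (-5.93 + 1000)·(13.2/1000 + 1) − 1000 = 7.19 permil
step 4: δ = (7.19 + 1000)·(3.8/1000 + 1) − 1000 = 11.02 permil

11.0 permil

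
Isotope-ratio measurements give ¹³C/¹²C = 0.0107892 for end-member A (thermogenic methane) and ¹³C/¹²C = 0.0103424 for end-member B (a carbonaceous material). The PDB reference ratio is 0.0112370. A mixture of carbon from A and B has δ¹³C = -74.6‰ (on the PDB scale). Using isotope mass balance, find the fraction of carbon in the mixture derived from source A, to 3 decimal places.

0.126

δ_A = (0.0107892/0.0112370 − 1)×1000 = (0.960150 − 1)×1000 = -39.850‰
δ_B = (0.0103424/0.0112370 − 1)×1000 = (0.920388 − 1)×1000 = -79.612‰
f_A = (δ_mix − δ_B)/(δ_A − δ_B) = (-74.6 − (-79.612))/(-39.850 − (-79.612))
f_A = 5.012 / 39.762 = 0.1261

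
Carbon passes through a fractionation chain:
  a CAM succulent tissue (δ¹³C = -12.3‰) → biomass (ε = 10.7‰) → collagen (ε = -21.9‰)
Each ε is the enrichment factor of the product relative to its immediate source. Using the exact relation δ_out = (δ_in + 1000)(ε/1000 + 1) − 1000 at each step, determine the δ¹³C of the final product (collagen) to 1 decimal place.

step 1: δ = (-12.30 + 1000)·(10.7/1000 + 1) − 1000 = -1.73‰
step 2: δ = (-1.73 + 1000)·(-21.9/1000 + 1) − 1000 = -23.59‰

-23.6‰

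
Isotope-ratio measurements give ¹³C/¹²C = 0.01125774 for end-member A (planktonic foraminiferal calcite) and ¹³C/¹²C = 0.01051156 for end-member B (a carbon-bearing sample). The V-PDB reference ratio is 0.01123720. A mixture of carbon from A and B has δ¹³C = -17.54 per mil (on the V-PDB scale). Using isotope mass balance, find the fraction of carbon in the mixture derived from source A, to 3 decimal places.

0.708

δ_A = (0.01125774/0.01123720 − 1)×1000 = (1.001828 − 1)×1000 = 1.828 per mil
δ_B = (0.01051156/0.01123720 − 1)×1000 = (0.935425 − 1)×1000 = -64.575 per mil
f_A = (δ_mix − δ_B)/(δ_A − δ_B) = (-17.54 − (-64.575))/(1.828 − (-64.575))
f_A = 47.035 / 66.403 = 0.7083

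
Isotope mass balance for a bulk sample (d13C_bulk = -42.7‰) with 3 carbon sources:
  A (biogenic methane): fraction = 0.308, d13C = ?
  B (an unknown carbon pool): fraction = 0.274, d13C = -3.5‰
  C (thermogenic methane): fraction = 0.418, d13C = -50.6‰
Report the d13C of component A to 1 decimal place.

-66.9‰

Isotope mass balance: δ_bulk = Σ fᵢ·δᵢ.
-42.7 = 0.308×δ_A + 0.274×(-3.5) + 0.418×(-50.6)
0.308·δ_A = -42.7 − (-22.110) = -20.590
δ_A = -20.590 / 0.308 = -66.85‰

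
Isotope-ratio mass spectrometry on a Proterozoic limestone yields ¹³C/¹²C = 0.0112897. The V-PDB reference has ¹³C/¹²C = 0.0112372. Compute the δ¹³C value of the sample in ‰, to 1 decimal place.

δ¹³C = (R_sample / R_standard − 1) × 1000
R_sample / R_standard = 0.0112897 / 0.0112372 = 1.004672
δ¹³C = (1.004672 − 1) × 1000 = 4.67‰

4.7‰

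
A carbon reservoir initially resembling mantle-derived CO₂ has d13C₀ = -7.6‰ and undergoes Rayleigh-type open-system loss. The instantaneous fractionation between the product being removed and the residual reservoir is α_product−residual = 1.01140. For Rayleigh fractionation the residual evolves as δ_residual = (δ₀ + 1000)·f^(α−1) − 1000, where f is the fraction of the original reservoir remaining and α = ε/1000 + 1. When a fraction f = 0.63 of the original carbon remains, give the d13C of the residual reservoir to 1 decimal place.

Rayleigh residual: δ_res = (δ₀ + 1000)·f^(α−1) − 1000
α − 1 = 0.01140
f^(α−1) = 0.63^(0.01140) = 0.994747
δ_res = (-7.6 + 1000) × 0.994747 − 1000 = 987.187 − 1000 = -12.81‰

-12.8‰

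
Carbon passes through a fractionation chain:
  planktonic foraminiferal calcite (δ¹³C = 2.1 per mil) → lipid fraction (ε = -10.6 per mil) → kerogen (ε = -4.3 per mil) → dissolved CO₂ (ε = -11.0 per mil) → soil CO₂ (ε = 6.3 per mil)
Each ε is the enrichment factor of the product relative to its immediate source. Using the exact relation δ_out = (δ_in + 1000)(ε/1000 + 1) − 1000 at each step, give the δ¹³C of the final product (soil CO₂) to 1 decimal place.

step 1: δ = (2.10 + 1000)·(-10.6/1000 + 1) − 1000 = -8.52 per mil
step 2: δ = (-8.52 + 1000)·(-4.3/1000 + 1) − 1000 = -12.79 per mil
step 3: δ = (-12.79 + 1000)·(-11.0/1000 + 1) − 1000 = -23.64 per mil
step 4: δ = (-23.64 + 1000)·(6.3/1000 + 1) − 1000 = -17.49 per mil

-17.5 per mil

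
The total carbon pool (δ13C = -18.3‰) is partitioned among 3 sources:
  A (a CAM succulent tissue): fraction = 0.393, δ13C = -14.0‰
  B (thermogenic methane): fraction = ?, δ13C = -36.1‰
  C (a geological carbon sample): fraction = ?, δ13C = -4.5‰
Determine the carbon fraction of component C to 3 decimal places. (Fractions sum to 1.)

0.288

Let f_C and f_B be the unknown fractions; fractions sum to 1 so f_C + f_B = 0.607.
Mass balance: Σ fᵢ·δᵢ = δ_bulk ⇒ f_C·(-4.5) + f_B·(-36.1) = -18.3 − (-5.502) = -12.798
Substitute f_B = 0.607 − f_C:
f_C·(-4.5 − -36.1) = -12.798 − 0.607×(-36.1) = 9.115
f_C = 9.115 / 31.6 = 0.2884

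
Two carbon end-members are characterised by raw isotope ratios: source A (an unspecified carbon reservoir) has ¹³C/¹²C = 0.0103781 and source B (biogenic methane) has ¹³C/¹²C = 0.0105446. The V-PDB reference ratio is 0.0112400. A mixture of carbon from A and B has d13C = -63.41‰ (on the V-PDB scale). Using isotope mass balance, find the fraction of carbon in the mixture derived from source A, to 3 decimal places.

0.104

δ_A = (0.0103781/0.0112400 − 1)×1000 = (0.923319 − 1)×1000 = -76.681‰
δ_B = (0.0105446/0.0112400 − 1)×1000 = (0.938132 − 1)×1000 = -61.868‰
f_A = (δ_mix − δ_B)/(δ_A − δ_B) = (-63.41 − (-61.868))/(-76.681 − (-61.868))
f_A = -1.542 / -14.813 = 0.1041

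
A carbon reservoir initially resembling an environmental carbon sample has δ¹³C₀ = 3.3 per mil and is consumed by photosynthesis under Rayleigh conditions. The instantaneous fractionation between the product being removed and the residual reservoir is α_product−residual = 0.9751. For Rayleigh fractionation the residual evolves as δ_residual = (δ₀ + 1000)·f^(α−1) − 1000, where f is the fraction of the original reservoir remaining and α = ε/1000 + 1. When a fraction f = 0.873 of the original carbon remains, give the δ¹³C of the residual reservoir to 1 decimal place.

Rayleigh residual: δ_res = (δ₀ + 1000)·f^(α−1) − 1000
α − 1 = -0.02490
f^(α−1) = 0.873^(-0.02490) = 1.003388
δ_res = (3.3 + 1000) × 1.003388 − 1000 = 1006.699 − 1000 = 6.70 per mil

6.7 per mil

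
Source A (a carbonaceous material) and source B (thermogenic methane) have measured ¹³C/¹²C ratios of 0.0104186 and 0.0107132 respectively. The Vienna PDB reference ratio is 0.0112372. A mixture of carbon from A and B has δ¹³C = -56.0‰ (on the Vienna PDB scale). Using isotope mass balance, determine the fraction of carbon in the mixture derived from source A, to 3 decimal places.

δ_A = (0.0104186/0.0112372 − 1)×1000 = (0.927153 − 1)×1000 = -72.847‰
δ_B = (0.0107132/0.0112372 − 1)×1000 = (0.953369 − 1)×1000 = -46.631‰
f_A = (δ_mix − δ_B)/(δ_A − δ_B) = (-56.0 − (-46.631))/(-72.847 − (-46.631))
f_A = -9.369 / -26.216 = 0.3574

0.357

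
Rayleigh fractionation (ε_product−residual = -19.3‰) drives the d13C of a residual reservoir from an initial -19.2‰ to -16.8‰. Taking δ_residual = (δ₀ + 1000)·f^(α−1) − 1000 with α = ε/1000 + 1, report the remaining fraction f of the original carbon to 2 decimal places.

α − 1 = ε/1000 = -0.0193
(δ_res + 1000)/(δ₀ + 1000) = (-16.8 + 1000)/(-19.2 + 1000) = 983.2/980.8 = 1.002447
f = 1.002447^(1/-0.0193) = exp(ln(1.002447)/-0.0193) = exp(0.00244/-0.0193)
f = exp(-0.1266) = 0.8811

0.88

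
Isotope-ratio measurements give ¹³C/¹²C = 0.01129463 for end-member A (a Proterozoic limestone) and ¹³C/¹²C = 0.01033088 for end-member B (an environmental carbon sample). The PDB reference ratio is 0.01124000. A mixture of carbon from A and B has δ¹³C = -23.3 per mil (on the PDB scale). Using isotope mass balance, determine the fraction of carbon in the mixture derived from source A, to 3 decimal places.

δ_A = (0.01129463/0.01124000 − 1)×1000 = (1.004860 − 1)×1000 = 4.860 per mil
δ_B = (0.01033088/0.01124000 − 1)×1000 = (0.919117 − 1)×1000 = -80.883 per mil
f_A = (δ_mix − δ_B)/(δ_A − δ_B) = (-23.3 − (-80.883))/(4.860 − (-80.883))
f_A = 57.583 / 85.743 = 0.6716

0.672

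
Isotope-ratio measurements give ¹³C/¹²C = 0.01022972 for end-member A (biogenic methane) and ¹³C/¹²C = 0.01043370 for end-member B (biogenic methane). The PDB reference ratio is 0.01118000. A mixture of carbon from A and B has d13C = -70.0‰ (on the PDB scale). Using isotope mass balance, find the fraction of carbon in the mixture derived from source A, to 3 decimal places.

δ_A = (0.01022972/0.01118000 − 1)×1000 = (0.915002 − 1)×1000 = -84.998‰
δ_B = (0.01043370/0.01118000 − 1)×1000 = (0.933247 − 1)×1000 = -66.753‰
f_A = (δ_mix − δ_B)/(δ_A − δ_B) = (-70.0 − (-66.753))/(-84.998 − (-66.753))
f_A = -3.247 / -18.245 = 0.1780

0.178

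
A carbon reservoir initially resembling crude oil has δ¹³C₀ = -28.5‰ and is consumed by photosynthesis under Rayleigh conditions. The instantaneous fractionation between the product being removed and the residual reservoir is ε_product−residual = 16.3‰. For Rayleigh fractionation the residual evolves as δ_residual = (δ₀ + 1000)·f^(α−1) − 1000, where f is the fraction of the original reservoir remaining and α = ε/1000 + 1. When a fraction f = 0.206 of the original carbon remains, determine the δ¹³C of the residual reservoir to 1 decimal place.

-53.2‰

Rayleigh residual: δ_res = (δ₀ + 1000)·f^(α−1) − 1000
α = ε/1000 + 1 = 1.01630, so α − 1 = 0.01630
f^(α−1) = 0.206^(0.01630) = 0.974577
δ_res = (-28.5 + 1000) × 0.974577 − 1000 = 946.801 − 1000 = -53.20‰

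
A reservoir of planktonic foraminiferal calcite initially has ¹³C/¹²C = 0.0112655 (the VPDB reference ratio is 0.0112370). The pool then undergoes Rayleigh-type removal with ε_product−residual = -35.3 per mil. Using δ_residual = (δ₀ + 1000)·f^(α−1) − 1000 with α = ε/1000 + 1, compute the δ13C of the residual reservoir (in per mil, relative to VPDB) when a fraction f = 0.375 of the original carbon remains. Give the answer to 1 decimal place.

37.9 per mil

δ₀ = (0.0112655/0.0112370 − 1)×1000 = (1.002536 − 1)×1000 = 2.536 per mil
α − 1 = ε/1000 = -0.0353
f^(α−1) = 0.375^(-0.0353) = 1.035230
δ_res = (2.536 + 1000) × 1.035230 − 1000 = 1037.855 − 1000 = 37.86 per mil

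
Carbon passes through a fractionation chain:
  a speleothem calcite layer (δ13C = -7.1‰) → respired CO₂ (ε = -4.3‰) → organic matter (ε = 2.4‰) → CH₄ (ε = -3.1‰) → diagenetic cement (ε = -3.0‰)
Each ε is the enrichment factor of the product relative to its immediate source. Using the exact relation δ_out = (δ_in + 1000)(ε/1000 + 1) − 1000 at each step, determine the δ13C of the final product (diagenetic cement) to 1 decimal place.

step 1: δ = (-7.10 + 1000)·(-4.3/1000 + 1) − 1000 = -11.37‰
step 2: δ = (-11.37 + 1000)·(2.4/1000 + 1) − 1000 = -9.00‰
step 3: δ = (-9.00 + 1000)·(-3.1/1000 + 1) − 1000 = -12.07‰
step 4: δ = (-12.07 + 1000)·(-3.0/1000 + 1) − 1000 = -15.03‰

-15.0‰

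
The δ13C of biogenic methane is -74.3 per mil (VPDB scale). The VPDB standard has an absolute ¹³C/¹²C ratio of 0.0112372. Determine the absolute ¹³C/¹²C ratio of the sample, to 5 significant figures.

R_sample = R_standard × (δ13C/1000 + 1)
R_sample = 0.0112372 × (-74.3/1000 + 1) = 0.0112372 × 0.925700
R_sample = 0.0104023

0.010402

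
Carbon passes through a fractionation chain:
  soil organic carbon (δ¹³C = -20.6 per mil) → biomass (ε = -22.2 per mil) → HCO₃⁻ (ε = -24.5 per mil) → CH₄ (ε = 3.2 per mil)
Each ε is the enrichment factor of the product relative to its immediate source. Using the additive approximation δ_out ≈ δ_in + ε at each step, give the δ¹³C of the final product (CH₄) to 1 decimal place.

step 1: δ ≈ -20.6 + (-22.2) = -42.8 per mil
step 2: δ ≈ -42.8 + (-24.5) = -67.3 per mil
step 3: δ ≈ -67.3 + (3.2) = -64.1 per mil

-64.1 per mil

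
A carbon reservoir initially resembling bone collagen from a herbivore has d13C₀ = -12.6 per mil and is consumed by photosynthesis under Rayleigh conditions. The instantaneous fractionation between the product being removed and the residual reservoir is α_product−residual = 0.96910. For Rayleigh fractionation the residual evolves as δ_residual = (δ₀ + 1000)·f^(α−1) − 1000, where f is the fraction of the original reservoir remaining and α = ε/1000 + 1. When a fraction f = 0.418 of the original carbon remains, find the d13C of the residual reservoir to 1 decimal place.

14.4 per mil

Rayleigh residual: δ_res = (δ₀ + 1000)·f^(α−1) − 1000
α − 1 = -0.03090
f^(α−1) = 0.418^(-0.03090) = 1.027320
δ_res = (-12.6 + 1000) × 1.027320 − 1000 = 1014.376 − 1000 = 14.38 per mil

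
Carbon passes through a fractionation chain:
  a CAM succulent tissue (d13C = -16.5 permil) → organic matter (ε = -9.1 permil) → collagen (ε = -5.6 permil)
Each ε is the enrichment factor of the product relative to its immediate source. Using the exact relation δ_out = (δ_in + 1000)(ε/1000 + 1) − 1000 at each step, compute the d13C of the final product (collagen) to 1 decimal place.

-30.9 permil

step 1: δ = (-16.50 + 1000)·(-9.1/1000 + 1) − 1000 = -25.45 permil
step 2: δ = (-25.45 + 1000)·(-5.6/1000 + 1) − 1000 = -30.91 permil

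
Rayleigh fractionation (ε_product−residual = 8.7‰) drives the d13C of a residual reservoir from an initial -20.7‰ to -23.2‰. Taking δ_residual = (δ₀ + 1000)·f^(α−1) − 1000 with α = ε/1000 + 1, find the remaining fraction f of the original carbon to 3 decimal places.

α − 1 = ε/1000 = 0.0087
(δ_res + 1000)/(δ₀ + 1000) = (-23.2 + 1000)/(-20.7 + 1000) = 976.8/979.3 = 0.997447
f = 0.997447^(1/0.0087) = exp(ln(0.997447)/0.0087) = exp(-0.00256/0.0087)
f = exp(-0.2938) = 0.7454

0.745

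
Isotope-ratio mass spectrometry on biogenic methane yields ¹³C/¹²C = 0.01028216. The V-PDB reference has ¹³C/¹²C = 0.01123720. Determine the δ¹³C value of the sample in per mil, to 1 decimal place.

-85.0 per mil

δ¹³C = (R_sample / R_standard − 1) × 1000
R_sample / R_standard = 0.01028216 / 0.01123720 = 0.915011
δ¹³C = (0.915011 − 1) × 1000 = -84.99 per mil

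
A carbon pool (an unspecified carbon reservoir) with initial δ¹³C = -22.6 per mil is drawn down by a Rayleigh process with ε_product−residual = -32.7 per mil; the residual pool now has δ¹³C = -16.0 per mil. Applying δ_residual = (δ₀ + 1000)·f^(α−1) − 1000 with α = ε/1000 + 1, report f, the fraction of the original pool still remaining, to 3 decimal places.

0.814

α − 1 = ε/1000 = -0.0327
(δ_res + 1000)/(δ₀ + 1000) = (-16.0 + 1000)/(-22.6 + 1000) = 984.0/977.4 = 1.006753
f = 1.006753^(1/-0.0327) = exp(ln(1.006753)/-0.0327) = exp(0.00673/-0.0327)
f = exp(-0.2058) = 0.8140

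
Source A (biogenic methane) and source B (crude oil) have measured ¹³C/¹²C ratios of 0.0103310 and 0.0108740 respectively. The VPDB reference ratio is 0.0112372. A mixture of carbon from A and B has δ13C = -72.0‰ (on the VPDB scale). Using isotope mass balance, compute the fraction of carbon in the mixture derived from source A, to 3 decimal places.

0.821

δ_A = (0.0103310/0.0112372 − 1)×1000 = (0.919357 − 1)×1000 = -80.643‰
δ_B = (0.0108740/0.0112372 − 1)×1000 = (0.967679 − 1)×1000 = -32.321‰
f_A = (δ_mix − δ_B)/(δ_A − δ_B) = (-72.0 − (-32.321))/(-80.643 − (-32.321))
f_A = -39.679 / -48.322 = 0.8211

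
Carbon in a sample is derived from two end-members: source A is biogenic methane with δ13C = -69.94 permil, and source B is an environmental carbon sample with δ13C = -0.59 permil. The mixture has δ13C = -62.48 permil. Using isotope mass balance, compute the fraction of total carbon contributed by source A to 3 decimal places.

δ_mix = f_A·δ_A + (1 − f_A)·δ_B  ⇒  f_A = (δ_mix − δ_B)/(δ_A − δ_B)
f_A = (-62.48 − (-0.59)) / (-69.94 − (-0.59))
f_A = -61.89 / -69.35 = 0.8924

0.892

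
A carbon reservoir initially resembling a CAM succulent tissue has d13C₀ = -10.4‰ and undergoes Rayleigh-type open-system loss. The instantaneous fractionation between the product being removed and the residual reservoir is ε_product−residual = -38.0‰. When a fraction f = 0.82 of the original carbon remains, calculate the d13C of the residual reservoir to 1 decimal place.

Rayleigh residual: δ_res = (δ₀ + 1000)·f^(α−1) − 1000
α = ε/1000 + 1 = 0.96200, so α − 1 = -0.03800
f^(α−1) = 0.82^(-0.03800) = 1.007570
δ_res = (-10.4 + 1000) × 1.007570 − 1000 = 997.091 − 1000 = -2.91‰

-2.9‰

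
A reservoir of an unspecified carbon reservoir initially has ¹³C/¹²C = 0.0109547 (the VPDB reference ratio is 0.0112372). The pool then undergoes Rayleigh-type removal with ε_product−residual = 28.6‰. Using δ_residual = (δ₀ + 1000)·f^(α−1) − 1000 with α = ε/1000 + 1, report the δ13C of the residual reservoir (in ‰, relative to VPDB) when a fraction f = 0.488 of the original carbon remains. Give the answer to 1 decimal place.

-44.9‰

δ₀ = (0.0109547/0.0112372 − 1)×1000 = (0.974860 − 1)×1000 = -25.140‰
α − 1 = ε/1000 = 0.0286
f^(α−1) = 0.488^(0.0286) = 0.979690
δ_res = (-25.140 + 1000) × 0.979690 − 1000 = 955.061 − 1000 = -44.94‰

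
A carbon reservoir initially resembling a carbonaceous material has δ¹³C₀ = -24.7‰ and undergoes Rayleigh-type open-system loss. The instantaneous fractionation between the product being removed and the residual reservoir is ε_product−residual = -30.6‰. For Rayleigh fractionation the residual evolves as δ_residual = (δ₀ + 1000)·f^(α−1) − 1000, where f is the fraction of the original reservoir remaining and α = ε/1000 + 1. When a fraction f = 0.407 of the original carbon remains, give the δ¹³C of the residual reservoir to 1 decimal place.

Rayleigh residual: δ_res = (δ₀ + 1000)·f^(α−1) − 1000
α = ε/1000 + 1 = 0.96940, so α − 1 = -0.03060
f^(α−1) = 0.407^(-0.03060) = 1.027889
δ_res = (-24.7 + 1000) × 1.027889 − 1000 = 1002.501 − 1000 = 2.50‰

2.5‰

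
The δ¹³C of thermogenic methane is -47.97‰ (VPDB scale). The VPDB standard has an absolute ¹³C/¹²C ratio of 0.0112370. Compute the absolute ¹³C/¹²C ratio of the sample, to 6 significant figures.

R_sample = R_standard × (δ¹³C/1000 + 1)
R_sample = 0.0112370 × (-47.97/1000 + 1) = 0.0112370 × 0.952030
R_sample = 0.0106980

0.0106980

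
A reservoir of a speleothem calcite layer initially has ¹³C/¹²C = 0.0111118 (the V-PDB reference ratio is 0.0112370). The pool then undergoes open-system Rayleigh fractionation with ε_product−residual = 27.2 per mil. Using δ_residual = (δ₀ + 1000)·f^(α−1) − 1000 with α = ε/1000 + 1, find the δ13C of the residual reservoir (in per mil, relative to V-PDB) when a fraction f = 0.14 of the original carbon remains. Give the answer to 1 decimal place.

δ₀ = (0.0111118/0.0112370 − 1)×1000 = (0.988858 − 1)×1000 = -11.142 per mil
α − 1 = ε/1000 = 0.0272
f^(α−1) = 0.14^(0.0272) = 0.947927
δ_res = (-11.142 + 1000) × 0.947927 − 1000 = 937.365 − 1000 = -62.64 per mil

-62.6 per mil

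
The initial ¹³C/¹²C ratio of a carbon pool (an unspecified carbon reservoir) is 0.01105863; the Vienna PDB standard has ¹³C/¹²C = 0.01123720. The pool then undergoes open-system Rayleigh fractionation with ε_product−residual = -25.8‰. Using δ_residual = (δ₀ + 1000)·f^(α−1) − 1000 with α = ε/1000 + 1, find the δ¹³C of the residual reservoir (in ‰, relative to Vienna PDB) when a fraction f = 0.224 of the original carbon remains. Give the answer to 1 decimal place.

δ₀ = (0.01105863/0.01123720 − 1)×1000 = (0.984109 − 1)×1000 = -15.891‰
α − 1 = ε/1000 = -0.0258
f^(α−1) = 0.224^(-0.0258) = 1.039354
δ_res = (-15.891 + 1000) × 1.039354 − 1000 = 1022.838 − 1000 = 22.84‰

22.8‰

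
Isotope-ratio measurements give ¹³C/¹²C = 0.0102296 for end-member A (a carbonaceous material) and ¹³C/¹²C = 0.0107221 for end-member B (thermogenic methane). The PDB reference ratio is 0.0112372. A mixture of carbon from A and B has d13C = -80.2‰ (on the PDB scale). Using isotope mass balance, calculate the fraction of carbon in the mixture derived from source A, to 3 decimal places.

δ_A = (0.0102296/0.0112372 − 1)×1000 = (0.910334 − 1)×1000 = -89.666‰
δ_B = (0.0107221/0.0112372 − 1)×1000 = (0.954161 − 1)×1000 = -45.839‰
f_A = (δ_mix − δ_B)/(δ_A − δ_B) = (-80.2 − (-45.839))/(-89.666 − (-45.839))
f_A = -34.361 / -43.828 = 0.7840

0.784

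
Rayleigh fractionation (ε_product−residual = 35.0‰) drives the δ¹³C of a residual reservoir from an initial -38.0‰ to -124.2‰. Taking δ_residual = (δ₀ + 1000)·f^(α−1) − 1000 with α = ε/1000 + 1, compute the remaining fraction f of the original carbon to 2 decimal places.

0.07

α − 1 = ε/1000 = 0.0350
(δ_res + 1000)/(δ₀ + 1000) = (-124.2 + 1000)/(-38.0 + 1000) = 875.8/962.0 = 0.910395
f = 0.910395^(1/0.0350) = exp(ln(0.910395)/0.0350) = exp(-0.09388/0.0350)
f = exp(-2.6822) = 0.0684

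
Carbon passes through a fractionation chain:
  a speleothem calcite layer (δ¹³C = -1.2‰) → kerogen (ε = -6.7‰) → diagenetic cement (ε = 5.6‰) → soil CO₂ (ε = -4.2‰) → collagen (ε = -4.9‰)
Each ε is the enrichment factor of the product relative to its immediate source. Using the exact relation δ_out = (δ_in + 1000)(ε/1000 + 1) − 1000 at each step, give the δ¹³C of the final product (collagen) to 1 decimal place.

step 1: δ = (-1.20 + 1000)·(-6.7/1000 + 1) − 1000 = -7.89‰
step 2: δ = (-7.89 + 1000)·(5.6/1000 + 1) − 1000 = -2.34‰
step 3: δ = (-2.34 + 1000)·(-4.2/1000 + 1) − 1000 = -6.53‰
step 4: δ = (-6.53 + 1000)·(-4.9/1000 + 1) − 1000 = -11.39‰

-11.4‰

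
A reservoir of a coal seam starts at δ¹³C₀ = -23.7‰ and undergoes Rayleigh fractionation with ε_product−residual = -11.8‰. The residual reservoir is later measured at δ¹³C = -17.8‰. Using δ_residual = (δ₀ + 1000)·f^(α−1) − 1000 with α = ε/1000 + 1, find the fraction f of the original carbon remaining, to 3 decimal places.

α − 1 = ε/1000 = -0.0118
(δ_res + 1000)/(δ₀ + 1000) = (-17.8 + 1000)/(-23.7 + 1000) = 982.2/976.3 = 1.006043
f = 1.006043^(1/-0.0118) = exp(ln(1.006043)/-0.0118) = exp(0.00603/-0.0118)
f = exp(-0.5106) = 0.6001

0.600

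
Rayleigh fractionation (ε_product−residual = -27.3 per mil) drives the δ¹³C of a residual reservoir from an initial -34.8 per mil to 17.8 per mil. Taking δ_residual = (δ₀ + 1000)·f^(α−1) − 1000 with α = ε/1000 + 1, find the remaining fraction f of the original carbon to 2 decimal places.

α − 1 = ε/1000 = -0.0273
(δ_res + 1000)/(δ₀ + 1000) = (17.8 + 1000)/(-34.8 + 1000) = 1017.8/965.2 = 1.054496
f = 1.054496^(1/-0.0273) = exp(ln(1.054496)/-0.0273) = exp(0.05306/-0.0273)
f = exp(-1.9437) = 0.1432

0.14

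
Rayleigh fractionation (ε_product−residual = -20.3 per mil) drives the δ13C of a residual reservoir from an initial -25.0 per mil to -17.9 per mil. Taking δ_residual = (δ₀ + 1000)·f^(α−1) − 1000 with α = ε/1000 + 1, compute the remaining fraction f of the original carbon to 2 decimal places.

α − 1 = ε/1000 = -0.0203
(δ_res + 1000)/(δ₀ + 1000) = (-17.9 + 1000)/(-25.0 + 1000) = 982.1/975.0 = 1.007282
f = 1.007282^(1/-0.0203) = exp(ln(1.007282)/-0.0203) = exp(0.00726/-0.0203)
f = exp(-0.3574) = 0.6995

0.70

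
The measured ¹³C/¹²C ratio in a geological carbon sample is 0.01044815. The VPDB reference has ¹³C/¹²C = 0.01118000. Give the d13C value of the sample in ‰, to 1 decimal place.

d13C = (R_sample / R_standard − 1) × 1000
R_sample / R_standard = 0.01044815 / 0.01118000 = 0.934539
d13C = (0.934539 − 1) × 1000 = -65.46‰

-65.5‰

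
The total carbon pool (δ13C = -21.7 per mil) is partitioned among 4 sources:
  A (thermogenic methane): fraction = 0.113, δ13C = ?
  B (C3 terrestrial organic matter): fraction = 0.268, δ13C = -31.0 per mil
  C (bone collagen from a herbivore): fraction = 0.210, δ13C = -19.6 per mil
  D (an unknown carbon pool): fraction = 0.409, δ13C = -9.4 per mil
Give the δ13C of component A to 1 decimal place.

Isotope mass balance: δ_bulk = Σ fᵢ·δᵢ.
-21.7 = 0.113×δ_A + 0.268×(-31.0) + 0.210×(-19.6) + 0.409×(-9.4)
0.113·δ_A = -21.7 − (-16.269) = -5.431
δ_A = -5.431 / 0.113 = -48.07 per mil

-48.1 per mil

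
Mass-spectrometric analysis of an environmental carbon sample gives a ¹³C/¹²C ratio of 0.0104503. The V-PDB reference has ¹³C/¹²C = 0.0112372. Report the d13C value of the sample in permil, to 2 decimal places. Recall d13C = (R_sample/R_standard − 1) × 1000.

-70.03 permil

d13C = (R_sample / R_standard − 1) × 1000
R_sample / R_standard = 0.0104503 / 0.0112372 = 0.929974
d13C = (0.929974 − 1) × 1000 = -70.026 permil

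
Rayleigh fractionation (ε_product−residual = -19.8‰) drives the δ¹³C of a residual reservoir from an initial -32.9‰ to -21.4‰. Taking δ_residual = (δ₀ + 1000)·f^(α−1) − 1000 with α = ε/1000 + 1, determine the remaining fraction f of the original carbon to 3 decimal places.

α − 1 = ε/1000 = -0.0198
(δ_res + 1000)/(δ₀ + 1000) = (-21.4 + 1000)/(-32.9 + 1000) = 978.6/967.1 = 1.011891
f = 1.011891^(1/-0.0198) = exp(ln(1.011891)/-0.0198) = exp(0.01182/-0.0198)
f = exp(-0.5970) = 0.5504

0.550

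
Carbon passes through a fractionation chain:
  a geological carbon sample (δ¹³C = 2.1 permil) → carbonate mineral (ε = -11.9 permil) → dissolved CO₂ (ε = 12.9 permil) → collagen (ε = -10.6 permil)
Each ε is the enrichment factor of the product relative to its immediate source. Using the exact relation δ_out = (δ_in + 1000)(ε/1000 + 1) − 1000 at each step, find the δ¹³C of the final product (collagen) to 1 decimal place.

-7.7 permil

step 1: δ = (2.10 + 1000)·(-11.9/1000 + 1) − 1000 = -9.82 permil
step 2: δ = (-9.82 + 1000)·(12.9/1000 + 1) − 1000 = 2.95 permil
step 3: δ = (2.95 + 1000)·(-10.6/1000 + 1) − 1000 = -7.68 permil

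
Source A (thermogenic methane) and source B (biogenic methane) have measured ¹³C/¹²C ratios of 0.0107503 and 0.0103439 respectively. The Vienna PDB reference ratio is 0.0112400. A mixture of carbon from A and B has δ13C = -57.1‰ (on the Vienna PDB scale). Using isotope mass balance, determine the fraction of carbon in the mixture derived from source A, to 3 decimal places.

δ_A = (0.0107503/0.0112400 − 1)×1000 = (0.956432 − 1)×1000 = -43.568‰
δ_B = (0.0103439/0.0112400 − 1)×1000 = (0.920276 − 1)×1000 = -79.724‰
f_A = (δ_mix − δ_B)/(δ_A − δ_B) = (-57.1 − (-79.724))/(-43.568 − (-79.724))
f_A = 22.624 / 36.157 = 0.6257

0.626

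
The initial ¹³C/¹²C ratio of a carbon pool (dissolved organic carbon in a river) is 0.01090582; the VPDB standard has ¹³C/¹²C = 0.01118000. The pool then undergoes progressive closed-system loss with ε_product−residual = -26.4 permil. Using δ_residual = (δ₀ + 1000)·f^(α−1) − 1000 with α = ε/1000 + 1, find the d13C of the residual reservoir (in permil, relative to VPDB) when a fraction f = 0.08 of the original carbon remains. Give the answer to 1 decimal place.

δ₀ = (0.01090582/0.01118000 − 1)×1000 = (0.975476 − 1)×1000 = -24.524 permil
α − 1 = ε/1000 = -0.0264
f^(α−1) = 0.08^(-0.0264) = 1.068953
δ_res = (-24.524 + 1000) × 1.068953 − 1000 = 1042.737 − 1000 = 42.74 permil

42.7 permil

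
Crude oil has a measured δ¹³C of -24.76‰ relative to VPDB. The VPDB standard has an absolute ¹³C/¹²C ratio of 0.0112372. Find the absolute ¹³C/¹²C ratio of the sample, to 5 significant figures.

0.010959

R_sample = R_standard × (δ¹³C/1000 + 1)
R_sample = 0.0112372 × (-24.76/1000 + 1) = 0.0112372 × 0.975240
R_sample = 0.0109590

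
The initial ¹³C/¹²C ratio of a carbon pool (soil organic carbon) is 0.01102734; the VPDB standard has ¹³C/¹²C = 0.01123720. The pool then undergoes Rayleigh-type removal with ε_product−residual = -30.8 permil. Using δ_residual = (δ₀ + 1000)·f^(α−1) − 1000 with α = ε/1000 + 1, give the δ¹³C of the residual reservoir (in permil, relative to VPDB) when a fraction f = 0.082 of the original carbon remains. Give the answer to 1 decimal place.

δ₀ = (0.01102734/0.01123720 − 1)×1000 = (0.981325 − 1)×1000 = -18.675 permil
α − 1 = ε/1000 = -0.0308
f^(α−1) = 0.082^(-0.0308) = 1.080077
δ_res = (-18.675 + 1000) × 1.080077 − 1000 = 1059.906 − 1000 = 59.91 permil

59.9 permil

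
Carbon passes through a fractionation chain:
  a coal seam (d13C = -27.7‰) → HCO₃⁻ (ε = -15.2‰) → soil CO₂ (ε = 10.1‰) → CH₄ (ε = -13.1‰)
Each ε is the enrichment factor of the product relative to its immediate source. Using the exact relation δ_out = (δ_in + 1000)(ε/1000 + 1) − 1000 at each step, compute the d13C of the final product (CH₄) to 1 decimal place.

step 1: δ = (-27.70 + 1000)·(-15.2/1000 + 1) − 1000 = -42.48‰
step 2: δ = (-42.48 + 1000)·(10.1/1000 + 1) − 1000 = -32.81‰
step 3: δ = (-32.81 + 1000)·(-13.1/1000 + 1) − 1000 = -45.48‰

-45.5‰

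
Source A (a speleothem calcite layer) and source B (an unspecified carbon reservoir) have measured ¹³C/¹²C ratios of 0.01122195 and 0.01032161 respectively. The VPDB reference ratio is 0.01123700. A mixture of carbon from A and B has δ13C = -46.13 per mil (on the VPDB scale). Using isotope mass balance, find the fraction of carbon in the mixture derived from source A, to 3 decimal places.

0.441

δ_A = (0.01122195/0.01123700 − 1)×1000 = (0.998661 − 1)×1000 = -1.339 per mil
δ_B = (0.01032161/0.01123700 − 1)×1000 = (0.918538 − 1)×1000 = -81.462 per mil
f_A = (δ_mix − δ_B)/(δ_A − δ_B) = (-46.13 − (-81.462))/(-1.339 − (-81.462))
f_A = 35.332 / 80.123 = 0.4410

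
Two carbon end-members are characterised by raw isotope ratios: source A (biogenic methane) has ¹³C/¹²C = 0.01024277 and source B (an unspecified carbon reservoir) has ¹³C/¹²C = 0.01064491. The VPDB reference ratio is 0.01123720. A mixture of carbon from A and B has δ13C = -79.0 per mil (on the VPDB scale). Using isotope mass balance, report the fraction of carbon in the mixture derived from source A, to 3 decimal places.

δ_A = (0.01024277/0.01123720 − 1)×1000 = (0.911506 − 1)×1000 = -88.494 per mil
δ_B = (0.01064491/0.01123720 − 1)×1000 = (0.947292 − 1)×1000 = -52.708 per mil
f_A = (δ_mix − δ_B)/(δ_A − δ_B) = (-79.0 − (-52.708))/(-88.494 − (-52.708))
f_A = -26.292 / -35.786 = 0.7347

0.735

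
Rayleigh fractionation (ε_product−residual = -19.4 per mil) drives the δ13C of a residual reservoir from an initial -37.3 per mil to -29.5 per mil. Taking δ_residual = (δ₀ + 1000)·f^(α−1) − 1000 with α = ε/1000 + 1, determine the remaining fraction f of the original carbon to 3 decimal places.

α − 1 = ε/1000 = -0.0194
(δ_res + 1000)/(δ₀ + 1000) = (-29.5 + 1000)/(-37.3 + 1000) = 970.5/962.7 = 1.008102
f = 1.008102^(1/-0.0194) = exp(ln(1.008102)/-0.0194) = exp(0.00807/-0.0194)
f = exp(-0.4160) = 0.6597

0.660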